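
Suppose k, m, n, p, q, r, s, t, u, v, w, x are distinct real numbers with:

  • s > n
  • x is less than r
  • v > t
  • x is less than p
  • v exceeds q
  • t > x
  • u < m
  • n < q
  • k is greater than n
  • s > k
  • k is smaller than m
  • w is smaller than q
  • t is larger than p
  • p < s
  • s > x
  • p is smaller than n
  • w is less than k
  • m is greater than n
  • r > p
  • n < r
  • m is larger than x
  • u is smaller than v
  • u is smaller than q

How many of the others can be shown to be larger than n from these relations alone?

6

The elements the relations force above n are k, s, q, r, v, m — no chain reaches any other.
That is 6.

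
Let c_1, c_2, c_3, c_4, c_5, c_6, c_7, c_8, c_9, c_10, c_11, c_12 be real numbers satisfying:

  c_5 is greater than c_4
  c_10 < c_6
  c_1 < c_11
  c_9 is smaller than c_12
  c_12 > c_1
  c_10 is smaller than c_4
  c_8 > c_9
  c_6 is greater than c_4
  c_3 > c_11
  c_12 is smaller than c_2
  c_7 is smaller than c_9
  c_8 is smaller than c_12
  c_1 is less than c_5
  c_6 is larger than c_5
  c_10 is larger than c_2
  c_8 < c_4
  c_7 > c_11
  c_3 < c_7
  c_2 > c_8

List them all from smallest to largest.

c_1 < c_11 < c_3 < c_7 < c_9 < c_8 < c_12 < c_2 < c_10 < c_4 < c_5 < c_6

Nothing is placed below c_1, so it is least; from there c_1 < c_11; c_11 < c_3; c_3 < c_7; c_7 < c_9; c_9 < c_8; c_8 < c_12; c_12 < c_2; c_2 < c_10; c_10 < c_4; c_4 < c_5; c_5 < c_6, each given directly.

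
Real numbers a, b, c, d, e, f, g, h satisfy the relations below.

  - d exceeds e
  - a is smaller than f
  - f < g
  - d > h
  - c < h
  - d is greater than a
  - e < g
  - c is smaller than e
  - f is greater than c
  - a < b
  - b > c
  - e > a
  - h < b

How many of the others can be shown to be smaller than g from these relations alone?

The elements the relations force below g are a, c, e, f — no chain reaches any other.
That is 4.

4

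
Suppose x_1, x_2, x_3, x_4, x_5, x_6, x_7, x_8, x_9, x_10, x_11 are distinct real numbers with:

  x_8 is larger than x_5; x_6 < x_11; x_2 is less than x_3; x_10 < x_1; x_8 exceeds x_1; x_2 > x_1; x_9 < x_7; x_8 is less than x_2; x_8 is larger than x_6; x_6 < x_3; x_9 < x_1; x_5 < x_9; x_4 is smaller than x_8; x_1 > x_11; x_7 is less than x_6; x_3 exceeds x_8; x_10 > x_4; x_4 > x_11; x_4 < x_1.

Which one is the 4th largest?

x_1

Piecing the relations together gives one ordering: x_5 < x_9 < x_7 < x_6 < x_11 < x_4 < x_10 < x_1 < x_8 < x_2 < x_3.
The 4th largest is x_1.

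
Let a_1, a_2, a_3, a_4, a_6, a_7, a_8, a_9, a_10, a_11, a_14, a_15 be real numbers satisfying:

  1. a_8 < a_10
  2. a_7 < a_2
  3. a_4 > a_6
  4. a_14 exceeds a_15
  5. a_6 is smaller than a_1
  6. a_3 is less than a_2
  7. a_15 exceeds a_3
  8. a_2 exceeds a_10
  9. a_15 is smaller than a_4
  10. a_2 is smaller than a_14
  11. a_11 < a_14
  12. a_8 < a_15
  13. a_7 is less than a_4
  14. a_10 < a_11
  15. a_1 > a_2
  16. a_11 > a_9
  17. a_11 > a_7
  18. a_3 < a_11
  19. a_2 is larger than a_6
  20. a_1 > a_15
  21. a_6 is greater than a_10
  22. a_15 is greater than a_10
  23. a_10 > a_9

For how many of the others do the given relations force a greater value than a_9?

8

Directly above a_9: a_10, a_11.
One step further: a_6, a_2, a_15, a_14 (6 so far).
One step further: a_1, a_4 (8 so far).
Nothing else is reachable above a_9; 8 in all.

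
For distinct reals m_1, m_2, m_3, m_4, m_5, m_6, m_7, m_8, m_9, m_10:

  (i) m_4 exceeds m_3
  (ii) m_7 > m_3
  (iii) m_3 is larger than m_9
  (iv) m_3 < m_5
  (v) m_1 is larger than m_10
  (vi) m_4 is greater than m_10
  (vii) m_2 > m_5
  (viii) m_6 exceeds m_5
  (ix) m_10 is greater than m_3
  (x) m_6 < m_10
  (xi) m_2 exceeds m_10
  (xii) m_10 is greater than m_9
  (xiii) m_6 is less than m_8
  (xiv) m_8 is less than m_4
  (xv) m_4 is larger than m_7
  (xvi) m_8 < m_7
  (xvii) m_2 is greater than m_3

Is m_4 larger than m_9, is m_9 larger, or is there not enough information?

Link the given pairs in sequence: m_9 < m_3; m_3 < m_5; m_5 < m_6; m_6 < m_8; m_8 < m_7; m_7 < m_4.
Together: m_9 < m_3 < m_5 < m_6 < m_8 < m_7 < m_4.
So m_4 is larger.

m_4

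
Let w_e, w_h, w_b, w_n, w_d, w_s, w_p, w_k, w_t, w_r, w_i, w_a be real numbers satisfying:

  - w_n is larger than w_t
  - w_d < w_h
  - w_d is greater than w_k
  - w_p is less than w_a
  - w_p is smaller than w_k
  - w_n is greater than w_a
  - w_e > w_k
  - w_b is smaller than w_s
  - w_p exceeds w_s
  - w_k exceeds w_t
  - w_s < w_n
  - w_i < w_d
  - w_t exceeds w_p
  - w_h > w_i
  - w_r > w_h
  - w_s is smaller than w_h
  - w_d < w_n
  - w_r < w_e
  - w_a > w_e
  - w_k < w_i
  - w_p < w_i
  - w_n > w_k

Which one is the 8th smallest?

The consecutive relations fix a unique order: w_b < w_s < w_p < w_t < w_k < w_i < w_d < w_h < w_r < w_e < w_a < w_n.
Counting 8 from the smallest end gives w_h.

w_h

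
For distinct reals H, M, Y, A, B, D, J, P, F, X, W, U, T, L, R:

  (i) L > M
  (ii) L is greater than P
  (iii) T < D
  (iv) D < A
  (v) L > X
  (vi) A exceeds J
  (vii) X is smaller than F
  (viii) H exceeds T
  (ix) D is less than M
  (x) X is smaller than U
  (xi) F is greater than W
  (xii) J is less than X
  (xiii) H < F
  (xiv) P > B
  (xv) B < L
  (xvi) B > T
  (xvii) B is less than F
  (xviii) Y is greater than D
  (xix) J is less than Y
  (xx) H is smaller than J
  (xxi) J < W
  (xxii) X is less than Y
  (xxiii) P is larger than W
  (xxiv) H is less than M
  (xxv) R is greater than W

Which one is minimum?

Chaining upward from T: directly above it, H, D, B; then J, A, F, P, M, Y, L; then X, W; then U, R.
That covers every other element, and nothing is given below T, so T is the minimum.

T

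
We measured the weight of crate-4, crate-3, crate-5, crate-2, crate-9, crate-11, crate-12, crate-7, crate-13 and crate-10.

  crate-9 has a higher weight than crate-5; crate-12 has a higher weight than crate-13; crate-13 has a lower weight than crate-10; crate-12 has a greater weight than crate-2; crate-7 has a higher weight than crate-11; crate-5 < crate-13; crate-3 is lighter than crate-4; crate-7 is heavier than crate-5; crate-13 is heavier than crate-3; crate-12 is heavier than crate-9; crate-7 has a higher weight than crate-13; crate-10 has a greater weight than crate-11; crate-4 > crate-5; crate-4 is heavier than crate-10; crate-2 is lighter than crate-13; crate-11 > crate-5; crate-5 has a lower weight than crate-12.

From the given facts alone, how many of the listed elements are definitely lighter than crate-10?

The elements the relations force below crate-10 are crate-5, crate-3, crate-2, crate-13, crate-11 — no chain reaches any other.
That is 5.

5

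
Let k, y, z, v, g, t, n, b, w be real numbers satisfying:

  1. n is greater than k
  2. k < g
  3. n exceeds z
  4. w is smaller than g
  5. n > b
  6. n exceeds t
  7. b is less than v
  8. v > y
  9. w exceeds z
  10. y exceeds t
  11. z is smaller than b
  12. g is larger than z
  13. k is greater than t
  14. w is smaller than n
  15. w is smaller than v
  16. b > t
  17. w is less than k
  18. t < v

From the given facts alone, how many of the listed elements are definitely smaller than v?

From v the given relations immediately reach t, w, b, y.
From those, z — 5 in total.
No other element is forced below v by the given relations, so the count is 5.

5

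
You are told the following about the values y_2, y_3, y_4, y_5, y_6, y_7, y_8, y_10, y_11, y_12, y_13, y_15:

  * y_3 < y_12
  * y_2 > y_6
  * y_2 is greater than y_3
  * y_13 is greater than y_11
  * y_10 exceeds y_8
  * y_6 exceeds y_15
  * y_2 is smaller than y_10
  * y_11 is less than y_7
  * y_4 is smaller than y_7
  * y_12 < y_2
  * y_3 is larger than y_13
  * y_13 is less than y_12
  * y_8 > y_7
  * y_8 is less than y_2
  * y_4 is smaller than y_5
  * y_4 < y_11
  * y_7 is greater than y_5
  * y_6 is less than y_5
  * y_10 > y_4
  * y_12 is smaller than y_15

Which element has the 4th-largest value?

y_7

Chaining the given pairs: y_4 < y_11 < y_13 < y_3 < y_12 < y_15 < y_6 < y_5 < y_7 < y_8 < y_2 < y_10.
The 4th largest is y_7.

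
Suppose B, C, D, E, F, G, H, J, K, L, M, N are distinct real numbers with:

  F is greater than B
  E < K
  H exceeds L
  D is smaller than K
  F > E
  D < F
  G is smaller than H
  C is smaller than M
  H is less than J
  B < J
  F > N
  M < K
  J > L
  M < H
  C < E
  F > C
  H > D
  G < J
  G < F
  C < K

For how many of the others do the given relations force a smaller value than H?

5

Directly below H: L, M, D, G.
One step further: C (5 so far).
No other element is forced below H by the given relations, so the count is 5.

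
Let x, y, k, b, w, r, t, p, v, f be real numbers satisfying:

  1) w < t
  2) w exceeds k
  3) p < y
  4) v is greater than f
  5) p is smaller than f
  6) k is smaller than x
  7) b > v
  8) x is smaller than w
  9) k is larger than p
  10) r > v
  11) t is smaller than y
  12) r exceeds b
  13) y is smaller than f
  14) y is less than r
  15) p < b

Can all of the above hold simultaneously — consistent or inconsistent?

The single ordering p < k < x < w < t < y < f < v < b < r satisfies every listed relation, so no contradiction arises.

consistent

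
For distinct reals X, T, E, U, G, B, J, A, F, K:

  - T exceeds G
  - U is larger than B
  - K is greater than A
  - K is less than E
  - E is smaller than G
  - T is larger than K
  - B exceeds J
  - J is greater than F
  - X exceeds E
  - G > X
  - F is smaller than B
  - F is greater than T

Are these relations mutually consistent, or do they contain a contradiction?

The single ordering A < K < E < X < G < T < F < J < B < U satisfies every listed relation, so no contradiction arises.

consistent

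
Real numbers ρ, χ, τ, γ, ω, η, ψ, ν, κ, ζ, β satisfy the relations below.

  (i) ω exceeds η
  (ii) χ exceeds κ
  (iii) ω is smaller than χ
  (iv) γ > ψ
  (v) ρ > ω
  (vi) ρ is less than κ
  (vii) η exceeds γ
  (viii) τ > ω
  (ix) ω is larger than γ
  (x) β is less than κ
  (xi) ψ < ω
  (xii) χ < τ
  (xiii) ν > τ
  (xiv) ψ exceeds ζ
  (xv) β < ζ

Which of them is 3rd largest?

χ

The consecutive relations fix a unique order: β < ζ < ψ < γ < η < ω < ρ < κ < χ < τ < ν.
Counting 3 from the largest end gives χ.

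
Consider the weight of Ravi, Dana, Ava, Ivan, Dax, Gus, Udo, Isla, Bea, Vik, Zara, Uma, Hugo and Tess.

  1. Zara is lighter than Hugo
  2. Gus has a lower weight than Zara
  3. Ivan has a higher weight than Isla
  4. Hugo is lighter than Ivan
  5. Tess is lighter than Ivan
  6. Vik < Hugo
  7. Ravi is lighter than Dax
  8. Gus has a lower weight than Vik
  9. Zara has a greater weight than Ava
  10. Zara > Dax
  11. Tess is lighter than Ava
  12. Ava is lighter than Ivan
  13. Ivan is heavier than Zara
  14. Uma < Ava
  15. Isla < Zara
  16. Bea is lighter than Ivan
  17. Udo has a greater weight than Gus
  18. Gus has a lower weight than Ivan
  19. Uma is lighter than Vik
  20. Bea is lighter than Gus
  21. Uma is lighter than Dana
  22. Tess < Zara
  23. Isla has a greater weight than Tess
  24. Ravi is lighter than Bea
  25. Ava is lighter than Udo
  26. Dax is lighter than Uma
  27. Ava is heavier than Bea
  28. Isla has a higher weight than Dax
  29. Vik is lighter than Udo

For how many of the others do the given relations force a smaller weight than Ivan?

11

From Ivan the given relations immediately reach Bea, Tess, Gus, Isla, Ava, Zara, Hugo.
From those, Ravi, Dax, Uma, Vik — 11 in total.
Nothing else is reachable below Ivan; 11 in all.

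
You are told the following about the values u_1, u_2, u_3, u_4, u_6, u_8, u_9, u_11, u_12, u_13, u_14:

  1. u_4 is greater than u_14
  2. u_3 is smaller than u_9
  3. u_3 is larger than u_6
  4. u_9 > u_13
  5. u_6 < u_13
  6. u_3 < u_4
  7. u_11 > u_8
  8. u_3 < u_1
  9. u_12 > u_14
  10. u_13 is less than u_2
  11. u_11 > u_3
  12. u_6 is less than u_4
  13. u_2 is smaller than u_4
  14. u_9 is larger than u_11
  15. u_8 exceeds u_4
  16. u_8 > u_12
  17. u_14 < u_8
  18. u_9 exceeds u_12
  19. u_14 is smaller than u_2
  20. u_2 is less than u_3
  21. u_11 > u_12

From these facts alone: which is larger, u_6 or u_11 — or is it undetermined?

u_11

Link the given pairs in sequence: u_6 < u_13; u_13 < u_2; u_2 < u_4; u_4 < u_8; u_8 < u_11.
Chaining these gives u_6 < u_13 < u_2 < u_4 < u_8 < u_11.
So u_11 is larger.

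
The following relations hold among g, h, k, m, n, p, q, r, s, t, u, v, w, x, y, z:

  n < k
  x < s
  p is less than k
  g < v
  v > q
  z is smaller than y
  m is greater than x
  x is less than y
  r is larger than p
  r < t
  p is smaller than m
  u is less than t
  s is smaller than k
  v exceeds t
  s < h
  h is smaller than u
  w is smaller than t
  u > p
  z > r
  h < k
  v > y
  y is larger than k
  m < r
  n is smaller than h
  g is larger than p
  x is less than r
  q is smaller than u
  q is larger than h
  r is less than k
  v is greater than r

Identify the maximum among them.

v

Chaining downward from v: directly below it, q, r, t, g, y; then x, p, h, m, u, w, z, k; then s, n.
That covers every other element, and nothing is given above v, so v is the maximum.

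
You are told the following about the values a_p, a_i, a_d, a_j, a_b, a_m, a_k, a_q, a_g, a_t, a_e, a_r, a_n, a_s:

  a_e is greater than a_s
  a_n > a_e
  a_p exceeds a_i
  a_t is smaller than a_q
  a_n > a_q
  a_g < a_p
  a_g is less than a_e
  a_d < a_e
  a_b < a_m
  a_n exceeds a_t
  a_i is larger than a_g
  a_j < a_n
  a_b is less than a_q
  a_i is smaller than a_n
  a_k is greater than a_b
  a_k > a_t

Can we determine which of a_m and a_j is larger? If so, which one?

Following every chain through a_j: above a_j we get a_n.
a_m is not reached, and no chain runs the other way from a_m to a_j.
So the given relations leave the order of a_j and a_m undetermined.

undetermined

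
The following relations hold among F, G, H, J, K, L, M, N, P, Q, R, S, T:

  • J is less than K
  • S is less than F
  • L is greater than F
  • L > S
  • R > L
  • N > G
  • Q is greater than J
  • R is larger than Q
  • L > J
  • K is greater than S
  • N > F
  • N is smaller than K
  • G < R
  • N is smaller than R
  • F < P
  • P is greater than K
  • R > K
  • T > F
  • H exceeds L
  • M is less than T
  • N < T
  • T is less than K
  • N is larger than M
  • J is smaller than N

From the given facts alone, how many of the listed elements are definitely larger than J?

The elements the relations force above J are L, N, T, H, K, Q, R, P — no chain reaches any other.
That is 8.

8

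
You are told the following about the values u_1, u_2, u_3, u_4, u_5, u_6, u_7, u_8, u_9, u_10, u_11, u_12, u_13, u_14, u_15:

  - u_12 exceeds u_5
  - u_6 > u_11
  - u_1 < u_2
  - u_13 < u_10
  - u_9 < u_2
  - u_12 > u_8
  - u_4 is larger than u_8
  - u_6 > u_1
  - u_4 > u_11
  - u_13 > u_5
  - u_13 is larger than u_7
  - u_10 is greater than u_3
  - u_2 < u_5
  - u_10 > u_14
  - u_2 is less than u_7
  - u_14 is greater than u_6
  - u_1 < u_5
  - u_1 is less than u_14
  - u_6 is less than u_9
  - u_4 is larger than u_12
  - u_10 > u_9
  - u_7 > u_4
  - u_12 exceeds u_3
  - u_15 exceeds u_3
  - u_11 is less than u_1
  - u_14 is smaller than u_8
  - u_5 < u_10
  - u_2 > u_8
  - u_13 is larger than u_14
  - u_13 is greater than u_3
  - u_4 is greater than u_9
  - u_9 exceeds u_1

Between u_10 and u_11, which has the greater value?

u_10

u_11 < u_1 < u_6 < u_14 < u_8 < u_2 < u_5 < u_12 < u_4 < u_7 < u_13 < u_10, by transitivity through u_1, u_6, u_14, u_8, u_2, u_5, u_12, u_4, u_7, u_13.
So u_11 < u_10; u_10 is the larger of the two.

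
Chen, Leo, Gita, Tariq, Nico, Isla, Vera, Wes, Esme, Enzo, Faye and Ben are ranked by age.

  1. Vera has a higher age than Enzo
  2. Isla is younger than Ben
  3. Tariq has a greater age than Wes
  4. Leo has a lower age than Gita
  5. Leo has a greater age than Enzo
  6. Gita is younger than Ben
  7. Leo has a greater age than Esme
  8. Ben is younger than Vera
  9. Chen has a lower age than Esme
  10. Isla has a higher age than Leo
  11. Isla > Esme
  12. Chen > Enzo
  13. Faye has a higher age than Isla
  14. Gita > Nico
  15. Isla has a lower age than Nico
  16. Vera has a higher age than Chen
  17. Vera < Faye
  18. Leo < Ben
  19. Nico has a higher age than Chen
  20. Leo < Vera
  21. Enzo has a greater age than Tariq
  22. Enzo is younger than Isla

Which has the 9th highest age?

Piecing the relations together gives one ordering: Wes < Tariq < Enzo < Chen < Esme < Leo < Isla < Nico < Gita < Ben < Vera < Faye.
The 9th largest is Chen.

Chen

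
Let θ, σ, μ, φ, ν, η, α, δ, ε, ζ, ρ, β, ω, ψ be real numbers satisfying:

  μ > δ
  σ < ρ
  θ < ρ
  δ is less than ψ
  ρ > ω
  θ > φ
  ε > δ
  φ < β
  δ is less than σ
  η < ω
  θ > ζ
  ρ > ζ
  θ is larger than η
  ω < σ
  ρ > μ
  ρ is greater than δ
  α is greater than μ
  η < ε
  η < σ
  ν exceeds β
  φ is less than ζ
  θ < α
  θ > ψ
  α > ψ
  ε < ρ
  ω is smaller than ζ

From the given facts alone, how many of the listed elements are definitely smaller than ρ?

From ρ the given relations immediately reach δ, ω, ζ, σ, ε, μ, θ.
From those, η, ψ, φ — 10 in total.
Nothing else is reachable below ρ; 10 in all.

10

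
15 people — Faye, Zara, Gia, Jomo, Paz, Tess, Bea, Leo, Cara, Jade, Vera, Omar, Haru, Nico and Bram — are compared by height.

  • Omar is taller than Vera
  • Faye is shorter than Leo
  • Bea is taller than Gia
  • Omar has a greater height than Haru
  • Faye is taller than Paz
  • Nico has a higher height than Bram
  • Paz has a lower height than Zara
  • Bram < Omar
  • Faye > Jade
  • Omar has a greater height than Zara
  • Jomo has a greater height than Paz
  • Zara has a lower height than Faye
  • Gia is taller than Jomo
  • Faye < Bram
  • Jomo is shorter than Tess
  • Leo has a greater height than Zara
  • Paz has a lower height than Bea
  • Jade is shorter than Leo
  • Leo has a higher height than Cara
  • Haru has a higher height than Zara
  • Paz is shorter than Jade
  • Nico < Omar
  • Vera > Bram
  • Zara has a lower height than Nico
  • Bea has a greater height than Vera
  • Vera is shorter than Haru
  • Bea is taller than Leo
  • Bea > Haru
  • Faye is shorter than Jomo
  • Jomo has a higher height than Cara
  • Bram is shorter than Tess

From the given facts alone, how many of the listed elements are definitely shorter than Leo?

5

Directly below Leo: Zara, Jade, Cara, Faye.
One step further: Paz (5 so far).
No other element is forced below Leo by the given relations, so the count is 5.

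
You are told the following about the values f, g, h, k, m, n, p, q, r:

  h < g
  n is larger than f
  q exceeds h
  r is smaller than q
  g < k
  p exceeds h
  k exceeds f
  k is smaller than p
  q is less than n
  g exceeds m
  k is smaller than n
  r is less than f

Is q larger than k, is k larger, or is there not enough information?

Following every chain through k: above k we get n, p; below k we get m, h, r, f, g.
q is not reached, and no chain runs the other way from q to k.
So the given relations leave the order of k and q undetermined.

undetermined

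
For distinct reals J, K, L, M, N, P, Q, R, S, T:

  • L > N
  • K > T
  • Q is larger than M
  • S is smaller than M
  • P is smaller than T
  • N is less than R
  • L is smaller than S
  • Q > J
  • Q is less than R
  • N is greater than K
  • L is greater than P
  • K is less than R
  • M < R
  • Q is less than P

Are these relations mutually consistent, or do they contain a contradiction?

We have M < Q stated directly, yet also Q < P < T < K < N < L < S < M by chaining the others — so Q < M. Contradiction.

inconsistent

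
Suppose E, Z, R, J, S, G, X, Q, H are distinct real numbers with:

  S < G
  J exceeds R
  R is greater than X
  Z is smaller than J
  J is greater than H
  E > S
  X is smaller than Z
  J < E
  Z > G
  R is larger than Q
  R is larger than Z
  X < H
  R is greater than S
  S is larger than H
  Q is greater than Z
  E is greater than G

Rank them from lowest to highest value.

X < H < S < G < Z < Q < R < J < E

The consecutive links are each given: X < H; H < S; S < G; G < Z; Z < Q; Q < R; R < J; J < E.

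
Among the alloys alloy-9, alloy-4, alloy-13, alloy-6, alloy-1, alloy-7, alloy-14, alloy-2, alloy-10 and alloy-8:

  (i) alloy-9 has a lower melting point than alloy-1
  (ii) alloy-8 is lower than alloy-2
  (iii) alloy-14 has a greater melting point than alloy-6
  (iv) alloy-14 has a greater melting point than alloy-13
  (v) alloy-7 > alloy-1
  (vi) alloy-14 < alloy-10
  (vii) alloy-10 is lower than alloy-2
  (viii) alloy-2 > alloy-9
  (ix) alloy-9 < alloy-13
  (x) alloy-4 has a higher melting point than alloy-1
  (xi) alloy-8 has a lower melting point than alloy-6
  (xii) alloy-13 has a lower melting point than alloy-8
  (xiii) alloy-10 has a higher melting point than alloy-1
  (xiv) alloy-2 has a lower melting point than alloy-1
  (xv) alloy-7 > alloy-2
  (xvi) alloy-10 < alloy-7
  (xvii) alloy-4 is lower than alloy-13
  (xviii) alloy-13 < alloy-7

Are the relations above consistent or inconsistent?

Chaining the given relations yields alloy-1 < alloy-4 < alloy-13 < alloy-8 < alloy-6 < alloy-14 < alloy-10 < alloy-2, so alloy-1 < alloy-2. But one relation states alloy-2 < alloy-1. These cannot both hold.

inconsistent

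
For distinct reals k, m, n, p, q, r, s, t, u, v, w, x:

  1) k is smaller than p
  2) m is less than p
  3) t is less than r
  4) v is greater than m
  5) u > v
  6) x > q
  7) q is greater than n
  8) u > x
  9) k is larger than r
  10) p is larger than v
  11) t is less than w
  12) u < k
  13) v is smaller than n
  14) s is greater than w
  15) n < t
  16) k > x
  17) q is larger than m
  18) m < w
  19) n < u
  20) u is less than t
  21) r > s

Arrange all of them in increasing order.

m < v < n < q < x < u < t < w < s < r < k < p

The consecutive links are each given: m < v; v < n; n < q; q < x; x < u; u < t; t < w; w < s; s < r; r < k; k < p.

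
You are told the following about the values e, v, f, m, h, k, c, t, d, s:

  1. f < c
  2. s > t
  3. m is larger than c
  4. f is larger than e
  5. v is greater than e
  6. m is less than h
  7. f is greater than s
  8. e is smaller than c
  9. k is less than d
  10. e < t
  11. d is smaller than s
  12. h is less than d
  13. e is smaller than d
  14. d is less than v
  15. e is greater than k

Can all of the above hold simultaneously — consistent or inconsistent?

Chaining the given relations yields s < f < c < m < h < d, so s < d. But one relation states d < s. These cannot both hold.

inconsistent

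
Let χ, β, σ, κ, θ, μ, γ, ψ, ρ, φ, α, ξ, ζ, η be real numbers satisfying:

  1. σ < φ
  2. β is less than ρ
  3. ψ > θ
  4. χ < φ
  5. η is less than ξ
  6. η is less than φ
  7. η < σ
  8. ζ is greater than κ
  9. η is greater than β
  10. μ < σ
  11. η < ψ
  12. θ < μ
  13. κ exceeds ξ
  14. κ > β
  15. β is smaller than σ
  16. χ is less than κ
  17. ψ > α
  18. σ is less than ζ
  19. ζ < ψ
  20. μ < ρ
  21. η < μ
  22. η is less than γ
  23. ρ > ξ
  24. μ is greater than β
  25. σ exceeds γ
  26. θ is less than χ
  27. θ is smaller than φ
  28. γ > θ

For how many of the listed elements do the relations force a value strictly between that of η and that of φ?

The relations place η below φ. An element lies strictly between them when it is forced above η and also forced below φ.
Above η: {μ, ξ, γ, κ, σ, ζ, ψ, ρ}. Below φ: {β, θ, μ, γ, χ, σ}.
Intersection: {μ, γ, σ} — 3.

3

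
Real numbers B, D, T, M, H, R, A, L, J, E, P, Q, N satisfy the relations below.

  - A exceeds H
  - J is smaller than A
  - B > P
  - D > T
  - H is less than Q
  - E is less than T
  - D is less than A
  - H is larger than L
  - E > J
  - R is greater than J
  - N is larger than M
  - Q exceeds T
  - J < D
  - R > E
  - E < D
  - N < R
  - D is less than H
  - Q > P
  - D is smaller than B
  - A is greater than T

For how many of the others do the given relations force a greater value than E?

From E the given relations immediately reach T, D, R.
From those, H, B, Q, A — 7 in total.
Nothing else is reachable above E; 7 in all.

7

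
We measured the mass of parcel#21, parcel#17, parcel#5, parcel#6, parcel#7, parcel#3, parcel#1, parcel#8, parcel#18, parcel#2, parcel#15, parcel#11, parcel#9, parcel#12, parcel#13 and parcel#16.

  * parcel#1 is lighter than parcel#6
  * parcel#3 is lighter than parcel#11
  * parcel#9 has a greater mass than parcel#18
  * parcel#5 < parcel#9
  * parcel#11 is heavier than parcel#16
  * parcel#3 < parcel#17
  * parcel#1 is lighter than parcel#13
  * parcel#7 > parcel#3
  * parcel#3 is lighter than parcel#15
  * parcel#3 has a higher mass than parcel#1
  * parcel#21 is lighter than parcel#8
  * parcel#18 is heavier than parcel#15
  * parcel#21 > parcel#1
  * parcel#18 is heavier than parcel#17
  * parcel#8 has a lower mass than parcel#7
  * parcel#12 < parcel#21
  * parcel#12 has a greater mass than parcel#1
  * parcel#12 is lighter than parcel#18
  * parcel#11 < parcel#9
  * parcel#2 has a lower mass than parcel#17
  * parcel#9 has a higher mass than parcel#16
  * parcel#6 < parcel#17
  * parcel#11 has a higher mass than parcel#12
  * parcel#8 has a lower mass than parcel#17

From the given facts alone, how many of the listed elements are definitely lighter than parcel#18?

The elements the relations force below parcel#18 are parcel#1, parcel#6, parcel#2, parcel#12, parcel#21, parcel#3, parcel#8, parcel#17, parcel#15 — no chain reaches any other.
That is 9.

9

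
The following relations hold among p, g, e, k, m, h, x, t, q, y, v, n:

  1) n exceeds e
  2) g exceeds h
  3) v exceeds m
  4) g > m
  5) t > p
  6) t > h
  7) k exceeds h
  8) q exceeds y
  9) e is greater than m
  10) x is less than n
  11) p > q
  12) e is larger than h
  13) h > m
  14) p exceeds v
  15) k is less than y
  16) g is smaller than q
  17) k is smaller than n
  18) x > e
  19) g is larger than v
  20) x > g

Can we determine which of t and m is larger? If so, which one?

t

m < h and h < k give m < k.
Then k < y extends the chain to y.
Then y < q extends the chain to q.
With q < p: m < h < k < y < q < p.
With p < t: m < h < k < y < q < p < t.
So t is larger.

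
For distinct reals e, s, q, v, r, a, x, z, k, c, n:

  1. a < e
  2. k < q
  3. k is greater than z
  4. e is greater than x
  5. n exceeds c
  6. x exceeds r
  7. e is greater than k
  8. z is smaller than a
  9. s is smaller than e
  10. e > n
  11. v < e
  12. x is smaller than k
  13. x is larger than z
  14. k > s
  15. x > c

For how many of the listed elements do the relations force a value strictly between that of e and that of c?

3

Chaining upward from c reaches: n, x, k, q.
Chaining downward from e reaches: s, z, v, a, n, r, x, k.
Strictly between c and e are those in both lists: n, x, k — 3 elements.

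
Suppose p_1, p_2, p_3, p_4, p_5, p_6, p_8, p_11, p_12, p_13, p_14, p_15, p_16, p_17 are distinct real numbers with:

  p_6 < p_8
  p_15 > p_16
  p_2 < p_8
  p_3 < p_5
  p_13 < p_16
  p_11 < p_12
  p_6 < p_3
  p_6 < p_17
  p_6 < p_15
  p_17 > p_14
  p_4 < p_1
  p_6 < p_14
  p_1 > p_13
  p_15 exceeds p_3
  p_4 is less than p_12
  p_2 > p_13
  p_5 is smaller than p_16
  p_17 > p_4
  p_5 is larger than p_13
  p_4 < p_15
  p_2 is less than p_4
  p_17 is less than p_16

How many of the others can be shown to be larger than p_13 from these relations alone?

The elements the relations force above p_13 are p_2, p_8, p_5, p_4, p_17, p_1, p_16, p_15, p_12 — no chain reaches any other.
That is 9.

9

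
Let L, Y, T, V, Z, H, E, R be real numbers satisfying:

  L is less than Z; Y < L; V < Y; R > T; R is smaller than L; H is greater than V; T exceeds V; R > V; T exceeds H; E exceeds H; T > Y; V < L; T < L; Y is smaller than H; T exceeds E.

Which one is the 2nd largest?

L

Piecing the relations together gives one ordering: V < Y < H < E < T < R < L < Z.
The 2nd largest is L.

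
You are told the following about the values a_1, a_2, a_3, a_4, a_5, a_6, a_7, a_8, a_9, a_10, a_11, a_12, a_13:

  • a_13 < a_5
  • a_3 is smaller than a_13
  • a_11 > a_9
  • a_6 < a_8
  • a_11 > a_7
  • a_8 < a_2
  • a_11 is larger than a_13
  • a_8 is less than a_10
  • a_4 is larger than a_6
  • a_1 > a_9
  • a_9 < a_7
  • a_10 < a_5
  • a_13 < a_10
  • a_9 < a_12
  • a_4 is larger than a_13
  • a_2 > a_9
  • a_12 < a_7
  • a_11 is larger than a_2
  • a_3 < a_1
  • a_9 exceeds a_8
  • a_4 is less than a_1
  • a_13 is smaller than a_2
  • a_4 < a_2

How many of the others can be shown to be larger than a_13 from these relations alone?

From a_13 the given relations immediately reach a_4, a_2, a_10, a_11, a_5.
From those, a_1 — 6 in total.
Nothing else is reachable above a_13; 6 in all.

6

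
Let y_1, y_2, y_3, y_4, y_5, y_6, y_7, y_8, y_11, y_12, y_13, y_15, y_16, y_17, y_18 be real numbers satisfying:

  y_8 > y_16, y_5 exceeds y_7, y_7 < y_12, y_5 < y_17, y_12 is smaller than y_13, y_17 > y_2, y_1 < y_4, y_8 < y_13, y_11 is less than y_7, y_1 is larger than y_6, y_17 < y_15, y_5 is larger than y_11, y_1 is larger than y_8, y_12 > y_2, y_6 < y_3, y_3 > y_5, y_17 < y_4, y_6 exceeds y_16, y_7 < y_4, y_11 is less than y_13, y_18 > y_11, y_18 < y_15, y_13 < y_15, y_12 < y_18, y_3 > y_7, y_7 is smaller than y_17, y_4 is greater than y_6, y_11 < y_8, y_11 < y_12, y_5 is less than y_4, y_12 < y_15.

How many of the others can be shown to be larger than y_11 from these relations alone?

From y_11 the given relations immediately reach y_7, y_12, y_18, y_8, y_13, y_5.
From those, y_1, y_17, y_15, y_4, y_3 — 11 in total.
No other element is forced above y_11 by the given relations, so the count is 11.

11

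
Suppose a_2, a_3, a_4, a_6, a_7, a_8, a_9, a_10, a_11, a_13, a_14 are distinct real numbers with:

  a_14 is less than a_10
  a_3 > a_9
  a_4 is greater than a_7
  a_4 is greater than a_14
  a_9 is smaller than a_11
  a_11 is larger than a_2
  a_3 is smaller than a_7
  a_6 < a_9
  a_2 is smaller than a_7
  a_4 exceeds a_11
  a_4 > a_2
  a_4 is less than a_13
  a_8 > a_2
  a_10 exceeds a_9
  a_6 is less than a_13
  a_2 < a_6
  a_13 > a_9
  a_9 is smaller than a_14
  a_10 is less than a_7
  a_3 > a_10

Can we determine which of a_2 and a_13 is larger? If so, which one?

a_2 < a_6 and a_6 < a_9 give a_2 < a_9.
Then a_9 < a_14 extends the chain to a_14.
Then a_14 < a_10 extends the chain to a_10.
Then a_10 < a_3 extends the chain to a_3.
With a_3 < a_7: a_2 < a_6 < a_9 < a_14 < a_10 < a_3 < a_7.
Then a_7 < a_4 extends the chain to a_4.
Then a_4 < a_13 extends the chain to a_13.
So a_13 is larger.

a_13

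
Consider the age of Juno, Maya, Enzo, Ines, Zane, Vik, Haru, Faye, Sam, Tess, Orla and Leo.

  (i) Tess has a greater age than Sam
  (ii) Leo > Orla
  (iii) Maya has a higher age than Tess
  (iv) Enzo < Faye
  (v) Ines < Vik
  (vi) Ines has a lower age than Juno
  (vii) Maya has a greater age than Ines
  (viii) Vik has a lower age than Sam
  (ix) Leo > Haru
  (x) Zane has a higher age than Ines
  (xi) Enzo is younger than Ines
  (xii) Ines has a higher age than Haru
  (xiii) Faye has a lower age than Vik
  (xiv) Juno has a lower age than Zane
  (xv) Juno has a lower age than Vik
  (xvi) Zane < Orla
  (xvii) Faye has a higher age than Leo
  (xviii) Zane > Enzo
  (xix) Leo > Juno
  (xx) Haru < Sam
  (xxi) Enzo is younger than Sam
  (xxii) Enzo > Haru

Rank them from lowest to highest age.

Haru < Enzo < Ines < Juno < Zane < Orla < Leo < Faye < Vik < Sam < Tess < Maya

Nothing is placed below Haru, so it is least; from there Haru < Enzo; Enzo < Ines; Ines < Juno; Juno < Zane; Zane < Orla; Orla < Leo; Leo < Faye; Faye < Vik; Vik < Sam; Sam < Tess; Tess < Maya, each given directly.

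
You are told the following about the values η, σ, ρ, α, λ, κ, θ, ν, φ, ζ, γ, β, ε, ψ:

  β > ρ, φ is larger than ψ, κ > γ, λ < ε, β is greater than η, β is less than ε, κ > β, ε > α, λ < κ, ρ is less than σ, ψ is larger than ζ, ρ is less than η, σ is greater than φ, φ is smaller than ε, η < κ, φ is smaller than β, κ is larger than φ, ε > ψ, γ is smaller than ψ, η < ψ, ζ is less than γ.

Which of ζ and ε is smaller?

ζ < γ < ψ < φ < β < ε, by transitivity through γ, ψ, φ, β.
So ζ < ε; ζ is the smaller of the two.

ζ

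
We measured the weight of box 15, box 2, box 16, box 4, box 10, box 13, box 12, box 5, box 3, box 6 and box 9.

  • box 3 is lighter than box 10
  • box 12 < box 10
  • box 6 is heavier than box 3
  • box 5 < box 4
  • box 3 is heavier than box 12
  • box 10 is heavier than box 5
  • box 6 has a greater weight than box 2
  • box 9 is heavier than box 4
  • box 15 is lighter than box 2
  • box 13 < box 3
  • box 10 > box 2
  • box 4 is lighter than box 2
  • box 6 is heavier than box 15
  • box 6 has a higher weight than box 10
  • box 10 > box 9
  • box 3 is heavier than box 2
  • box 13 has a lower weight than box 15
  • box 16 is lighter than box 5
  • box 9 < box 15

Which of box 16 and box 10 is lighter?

box 16

Chaining the given relations: box 16 < box 5 < box 4 < box 9 < box 15 < box 2 < box 3 < box 10.
So box 16 < box 10; box 16 is the lighter of the two.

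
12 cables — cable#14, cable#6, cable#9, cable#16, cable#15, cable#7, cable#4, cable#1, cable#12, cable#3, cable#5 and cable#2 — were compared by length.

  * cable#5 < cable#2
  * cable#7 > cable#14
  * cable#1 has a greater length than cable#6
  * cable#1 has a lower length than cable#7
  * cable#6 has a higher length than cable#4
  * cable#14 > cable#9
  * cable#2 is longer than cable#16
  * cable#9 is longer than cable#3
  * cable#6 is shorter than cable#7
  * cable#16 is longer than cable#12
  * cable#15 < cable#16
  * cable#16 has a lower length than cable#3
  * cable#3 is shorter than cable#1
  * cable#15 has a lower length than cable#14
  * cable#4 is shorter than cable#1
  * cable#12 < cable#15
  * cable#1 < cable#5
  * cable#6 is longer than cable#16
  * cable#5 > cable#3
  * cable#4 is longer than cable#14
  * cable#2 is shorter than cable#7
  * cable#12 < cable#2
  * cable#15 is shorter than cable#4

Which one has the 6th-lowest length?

cable#14

The consecutive relations fix a unique order: cable#12 < cable#15 < cable#16 < cable#3 < cable#9 < cable#14 < cable#4 < cable#6 < cable#1 < cable#5 < cable#2 < cable#7.
The 6th smallest is cable#14.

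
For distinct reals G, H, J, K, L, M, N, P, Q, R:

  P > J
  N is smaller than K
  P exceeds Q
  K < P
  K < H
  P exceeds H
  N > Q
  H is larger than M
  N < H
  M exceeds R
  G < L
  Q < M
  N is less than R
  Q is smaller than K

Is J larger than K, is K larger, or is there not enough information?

undetermined

Following every chain through J: above J we get P.
K is not reached, and no chain runs the other way from K to J.
So the given relations leave the order of J and K undetermined.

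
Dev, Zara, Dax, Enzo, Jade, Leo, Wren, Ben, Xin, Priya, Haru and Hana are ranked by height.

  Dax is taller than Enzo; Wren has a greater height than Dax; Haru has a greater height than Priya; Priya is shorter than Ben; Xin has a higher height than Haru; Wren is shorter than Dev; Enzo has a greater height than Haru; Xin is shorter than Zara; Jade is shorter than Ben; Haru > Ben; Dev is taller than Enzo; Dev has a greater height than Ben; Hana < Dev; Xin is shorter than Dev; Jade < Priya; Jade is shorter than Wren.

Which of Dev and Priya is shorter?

Priya

Priya < Ben and Ben < Haru give Priya < Haru.
Then Haru < Enzo extends the chain to Enzo.
Then Enzo < Dax extends the chain to Dax.
Then Dax < Wren extends the chain to Wren.
Then Wren < Dev extends the chain to Dev.
So Priya < Dev; Priya is the shorter of the two.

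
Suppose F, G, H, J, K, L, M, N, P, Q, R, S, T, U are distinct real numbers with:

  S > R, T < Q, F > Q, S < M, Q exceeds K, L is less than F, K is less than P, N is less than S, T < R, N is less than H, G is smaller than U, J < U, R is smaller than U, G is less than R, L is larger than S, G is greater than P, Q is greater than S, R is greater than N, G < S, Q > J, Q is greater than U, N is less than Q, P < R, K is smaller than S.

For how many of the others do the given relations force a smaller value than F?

11

Directly below F: Q, L.
One step further: N, J, K, T, U, S (8 so far).
One step further: G, R (10 so far).
One step further: P (11 so far).
Nothing else is reachable below F; 11 in all.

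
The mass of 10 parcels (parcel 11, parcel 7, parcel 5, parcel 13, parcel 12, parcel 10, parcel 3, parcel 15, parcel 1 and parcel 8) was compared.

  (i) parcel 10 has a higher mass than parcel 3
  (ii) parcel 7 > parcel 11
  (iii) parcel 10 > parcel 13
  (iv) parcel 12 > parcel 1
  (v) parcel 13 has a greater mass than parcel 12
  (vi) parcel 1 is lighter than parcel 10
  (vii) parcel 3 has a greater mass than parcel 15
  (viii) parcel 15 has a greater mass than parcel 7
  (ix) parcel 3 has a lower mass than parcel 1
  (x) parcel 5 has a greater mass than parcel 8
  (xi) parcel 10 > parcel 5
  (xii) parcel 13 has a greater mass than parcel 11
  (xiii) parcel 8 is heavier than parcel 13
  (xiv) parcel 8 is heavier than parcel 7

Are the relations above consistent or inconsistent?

consistent

Every relation is compatible with parcel 11 < parcel 7 < parcel 15 < parcel 3 < parcel 1 < parcel 12 < parcel 13 < parcel 8 < parcel 5 < parcel 10; the set is consistent.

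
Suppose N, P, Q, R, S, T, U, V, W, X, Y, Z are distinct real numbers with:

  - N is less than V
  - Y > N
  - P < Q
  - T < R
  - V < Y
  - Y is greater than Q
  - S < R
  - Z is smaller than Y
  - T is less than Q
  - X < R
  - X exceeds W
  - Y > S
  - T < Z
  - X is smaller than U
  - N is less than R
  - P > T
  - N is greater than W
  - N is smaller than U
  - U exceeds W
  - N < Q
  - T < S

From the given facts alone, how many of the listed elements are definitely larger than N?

From N the given relations immediately reach V, Q, U, R, Y.
Nothing else is reachable above N; 5 in all.

5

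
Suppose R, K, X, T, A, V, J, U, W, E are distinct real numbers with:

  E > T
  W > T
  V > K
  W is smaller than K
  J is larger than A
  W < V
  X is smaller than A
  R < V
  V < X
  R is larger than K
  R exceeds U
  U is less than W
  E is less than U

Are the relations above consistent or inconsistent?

consistent

Every relation is compatible with T < E < U < W < K < R < V < X < A < J; the set is consistent.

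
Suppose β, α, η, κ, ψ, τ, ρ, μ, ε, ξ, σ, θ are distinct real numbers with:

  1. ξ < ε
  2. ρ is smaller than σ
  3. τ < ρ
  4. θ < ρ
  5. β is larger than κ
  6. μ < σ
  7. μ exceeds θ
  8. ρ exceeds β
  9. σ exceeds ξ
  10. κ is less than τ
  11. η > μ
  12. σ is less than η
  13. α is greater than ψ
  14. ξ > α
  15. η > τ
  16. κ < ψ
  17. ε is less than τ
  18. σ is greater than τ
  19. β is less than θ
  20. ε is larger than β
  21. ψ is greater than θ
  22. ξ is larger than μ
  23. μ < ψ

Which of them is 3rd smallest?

θ

Chaining the given pairs: κ < β < θ < μ < ψ < α < ξ < ε < τ < ρ < σ < η.
The 3rd smallest is θ.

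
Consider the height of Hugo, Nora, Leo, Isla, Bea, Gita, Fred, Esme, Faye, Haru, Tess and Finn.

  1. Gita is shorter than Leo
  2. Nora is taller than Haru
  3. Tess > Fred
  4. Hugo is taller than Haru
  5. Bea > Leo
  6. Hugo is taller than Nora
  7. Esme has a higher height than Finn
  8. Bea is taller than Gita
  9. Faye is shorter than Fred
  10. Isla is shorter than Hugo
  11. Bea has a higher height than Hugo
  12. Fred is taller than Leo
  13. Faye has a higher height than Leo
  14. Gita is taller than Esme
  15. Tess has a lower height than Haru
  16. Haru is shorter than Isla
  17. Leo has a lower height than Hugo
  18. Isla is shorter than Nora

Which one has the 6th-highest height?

Tess

Piecing the relations together gives one ordering: Finn < Esme < Gita < Leo < Faye < Fred < Tess < Haru < Isla < Nora < Hugo < Bea.
Counting 6 from the largest end gives Tess.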